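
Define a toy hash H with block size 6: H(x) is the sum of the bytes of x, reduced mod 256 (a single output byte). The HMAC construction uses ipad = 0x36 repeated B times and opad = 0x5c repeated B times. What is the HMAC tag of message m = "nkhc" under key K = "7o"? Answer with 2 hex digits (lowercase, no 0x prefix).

Key "7o" = 37 6f is 2 bytes ≤ B = 6; zero-pad to 6 bytes: K' = 37 6f 00 00 00 00.
K' ⊕ ipad = 01 59 36 36 36 36.  K' ⊕ opad = 6b 33 5c 5c 5c 5c.
Inner input = (K'⊕ipad) ∥ m = 01 59 36 36 36 36 ∥ 6e 6b 68 63.
Inner hash: sum = 1+89+54+54+54+54+110+107+104+99 = 726; mod 256 = 214 → d6.
Outer input = (K'⊕opad) ∥ inner = 6b 33 5c 5c 5c 5c ∥ d6.
Outer hash (tag): sum = 107+51+92+92+92+92+214 = 740; mod 256 = 228 → e4.

e4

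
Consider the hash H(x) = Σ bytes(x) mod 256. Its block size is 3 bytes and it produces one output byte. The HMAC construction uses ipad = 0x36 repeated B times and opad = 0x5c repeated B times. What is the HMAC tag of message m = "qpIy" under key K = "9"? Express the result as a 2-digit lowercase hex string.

3b

Key "9" = 39 is 1 byte ≤ B = 3; zero-pad to 3 bytes: K' = 39 00 00.
K' ⊕ ipad = 0f 36 36.  K' ⊕ opad = 65 5c 5c.
Inner input = (K'⊕ipad) ∥ m = 0f 36 36 ∥ 71 70 49 79.
Inner hash: sum = 15+54+54+113+112+73+121 = 542; mod 256 = 30 → 1e.
Outer input = (K'⊕opad) ∥ inner = 65 5c 5c ∥ 1e.
Outer hash (tag): sum = 101+92+92+30 = 315; mod 256 = 59 → 3b.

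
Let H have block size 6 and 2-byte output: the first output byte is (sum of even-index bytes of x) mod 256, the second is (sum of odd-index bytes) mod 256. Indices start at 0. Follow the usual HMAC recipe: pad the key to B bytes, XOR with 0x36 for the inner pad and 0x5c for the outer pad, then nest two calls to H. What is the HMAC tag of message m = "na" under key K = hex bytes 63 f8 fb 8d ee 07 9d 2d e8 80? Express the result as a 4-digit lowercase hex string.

Key hex bytes 63 f8 fb 8d ee 07 9d 2d e8 80 is 10 bytes > B = 6, so hash it first: H(key) = d1 39, then zero-pad to 6 bytes: K' = d1 39 00 00 00 00.
K' ⊕ ipad = e7 0f 36 36 36 36.  K' ⊕ opad = 8d 65 5c 5c 5c 5c.
Inner input = (K'⊕ipad) ∥ m = e7 0f 36 36 36 36 ∥ 6e 61.
Inner hash: even-index sum = 449 mod 256 = 193; odd-index sum = 220 mod 256 = 220 → c1 dc.
Outer input = (K'⊕opad) ∥ inner = 8d 65 5c 5c 5c 5c ∥ c1 dc.
Outer hash (tag): even-index sum = 518 mod 256 = 6; odd-index sum = 505 mod 256 = 249 → 06 f9.

06f9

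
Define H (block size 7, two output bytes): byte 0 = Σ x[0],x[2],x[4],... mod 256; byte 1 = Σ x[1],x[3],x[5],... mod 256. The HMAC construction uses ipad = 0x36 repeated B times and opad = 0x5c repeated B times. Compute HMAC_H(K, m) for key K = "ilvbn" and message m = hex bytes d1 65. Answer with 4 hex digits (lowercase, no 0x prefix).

a25c

Key "ilvbn" = 69 6c 76 62 6e is 5 bytes ≤ B = 7; zero-pad to 7 bytes: K' = 69 6c 76 62 6e 00 00.
K' ⊕ ipad = 5f 5a 40 54 58 36 36.  K' ⊕ opad = 35 30 2a 3e 32 5c 5c.
Inner input = (K'⊕ipad) ∥ m = 5f 5a 40 54 58 36 36 ∥ d1 65.
Inner hash: even-index sum = 402 mod 256 = 146; odd-index sum = 437 mod 256 = 181 → 92 b5.
Outer input = (K'⊕opad) ∥ inner = 35 30 2a 3e 32 5c 5c ∥ 92 b5.
Outer hash (tag): even-index sum = 418 mod 256 = 162; odd-index sum = 348 mod 256 = 92 → a2 5c.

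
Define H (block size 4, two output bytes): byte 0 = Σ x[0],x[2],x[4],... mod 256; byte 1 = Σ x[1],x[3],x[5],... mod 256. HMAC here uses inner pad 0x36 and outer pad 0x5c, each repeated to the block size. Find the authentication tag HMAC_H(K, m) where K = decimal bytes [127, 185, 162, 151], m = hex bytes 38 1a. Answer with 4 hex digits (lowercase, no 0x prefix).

Key decimal bytes [127, 185, 162, 151] = 7f b9 a2 97 is exactly B = 4 bytes: K' = 7f b9 a2 97.
K' ⊕ ipad = 49 8f 94 a1.  K' ⊕ opad = 23 e5 fe cb.
Inner input = (K'⊕ipad) ∥ m = 49 8f 94 a1 ∥ 38 1a.
Inner hash: even-index sum = 277 mod 256 = 21; odd-index sum = 330 mod 256 = 74 → 15 4a.
Outer input = (K'⊕opad) ∥ inner = 23 e5 fe cb ∥ 15 4a.
Outer hash (tag): even-index sum = 310 mod 256 = 54; odd-index sum = 506 mod 256 = 250 → 36 fa.

36fa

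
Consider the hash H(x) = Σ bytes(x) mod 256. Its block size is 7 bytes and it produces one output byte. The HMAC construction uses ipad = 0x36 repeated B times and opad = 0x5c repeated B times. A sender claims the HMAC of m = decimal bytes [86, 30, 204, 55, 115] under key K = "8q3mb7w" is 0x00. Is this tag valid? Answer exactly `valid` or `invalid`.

invalid

Key "8q3mb7w" = 38 71 33 6d 62 37 77 is exactly B = 7 bytes: K' = 38 71 33 6d 62 37 77.
K' ⊕ ipad = 0e 47 05 5b 54 01 41; K' ⊕ opad = 64 2d 6f 31 3e 6b 2b.
Inner hash: sum = 14+71+5+91+84+1+65+86+30+204+55+115 = 821; mod 256 = 53 → 35.
Outer hash (recomputed tag): sum = 100+45+111+49+62+107+43+53 = 570; mod 256 = 58 → 3a.
Recomputed tag = 3a; claimed = 00 → mismatch.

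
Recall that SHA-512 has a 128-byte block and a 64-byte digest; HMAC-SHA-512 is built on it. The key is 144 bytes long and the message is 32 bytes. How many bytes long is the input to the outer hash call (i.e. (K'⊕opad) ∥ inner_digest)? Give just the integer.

Key is 144 > 128 bytes, so it is hashed to 64 bytes then zero-padded to 128: |K'| = 128.
Outer input = (K'⊕opad) ∥ H(inner) → 128 + 64 = 192 bytes.

192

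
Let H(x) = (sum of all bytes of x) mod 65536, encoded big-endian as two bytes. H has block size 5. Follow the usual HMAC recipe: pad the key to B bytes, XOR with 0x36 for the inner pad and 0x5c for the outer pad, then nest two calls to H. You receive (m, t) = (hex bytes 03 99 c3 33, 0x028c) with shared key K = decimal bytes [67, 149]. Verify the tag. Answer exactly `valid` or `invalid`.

invalid

Key decimal bytes [67, 149] = 43 95 is 2 bytes ≤ B = 5; zero-pad to 5 bytes: K' = 43 95 00 00 00.
K' ⊕ ipad = 75 a3 36 36 36; K' ⊕ opad = 1f c9 5c 5c 5c.
Inner hash: sum = 117+163+54+54+54+3+153+195+51 = 844 → 03 4c.
Outer hash (recomputed tag): sum = 31+201+92+92+92+3+76 = 587 → 02 4b.
Recomputed tag = 024b; claimed = 028c → mismatch.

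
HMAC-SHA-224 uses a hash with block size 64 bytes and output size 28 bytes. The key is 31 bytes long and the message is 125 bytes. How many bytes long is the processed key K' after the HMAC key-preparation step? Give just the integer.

Key is 31 ≤ 64 bytes, zero-padded: |K'| = 64.

64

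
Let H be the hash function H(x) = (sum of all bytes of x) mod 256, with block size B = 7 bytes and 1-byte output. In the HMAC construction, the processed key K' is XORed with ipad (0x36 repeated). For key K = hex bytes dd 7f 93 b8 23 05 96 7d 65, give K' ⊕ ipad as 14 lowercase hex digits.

Key hex bytes dd 7f 93 b8 23 05 96 7d 65 is 9 bytes > B = 7, so hash it first: H(key) = 47, then zero-pad to 7 bytes: K' = 47 00 00 00 00 00 00.
XOR each byte with 0x36: 47⊕36=71, 00⊕36=36, 00⊕36=36, 00⊕36=36, 00⊕36=36, 00⊕36=36, 00⊕36=36.

71363636363636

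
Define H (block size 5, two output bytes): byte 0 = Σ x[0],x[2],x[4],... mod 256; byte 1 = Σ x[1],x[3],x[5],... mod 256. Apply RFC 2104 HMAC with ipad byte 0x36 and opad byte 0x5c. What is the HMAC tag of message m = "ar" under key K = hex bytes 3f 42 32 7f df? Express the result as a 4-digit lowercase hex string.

72a9

Key hex bytes 3f 42 32 7f df is exactly B = 5 bytes: K' = 3f 42 32 7f df.
K' ⊕ ipad = 09 74 04 49 e9.  K' ⊕ opad = 63 1e 6e 23 83.
Inner input = (K'⊕ipad) ∥ m = 09 74 04 49 e9 ∥ 61 72.
Inner hash: even-index sum = 360 mod 256 = 104; odd-index sum = 286 mod 256 = 30 → 68 1e.
Outer input = (K'⊕opad) ∥ inner = 63 1e 6e 23 83 ∥ 68 1e.
Outer hash (tag): even-index sum = 370 mod 256 = 114; odd-index sum = 169 mod 256 = 169 → 72 a9.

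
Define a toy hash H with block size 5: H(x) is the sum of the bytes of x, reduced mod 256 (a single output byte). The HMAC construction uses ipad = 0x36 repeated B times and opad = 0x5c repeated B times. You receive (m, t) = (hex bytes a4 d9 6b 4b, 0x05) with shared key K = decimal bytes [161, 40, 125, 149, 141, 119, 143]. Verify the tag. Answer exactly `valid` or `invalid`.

Key decimal bytes [161, 40, 125, 149, 141, 119, 143] = a1 28 7d 95 8d 77 8f is 7 bytes > B = 5, so hash it first: H(key) = 6e, then zero-pad to 5 bytes: K' = 6e 00 00 00 00.
K' ⊕ ipad = 58 36 36 36 36; K' ⊕ opad = 32 5c 5c 5c 5c.
Inner hash: sum = 88+54+54+54+54+164+217+107+75 = 867; mod 256 = 99 → 63.
Outer hash (recomputed tag): sum = 50+92+92+92+92+99 = 517; mod 256 = 5 → 05.
Recomputed tag = 05; claimed = 05 → match.

valid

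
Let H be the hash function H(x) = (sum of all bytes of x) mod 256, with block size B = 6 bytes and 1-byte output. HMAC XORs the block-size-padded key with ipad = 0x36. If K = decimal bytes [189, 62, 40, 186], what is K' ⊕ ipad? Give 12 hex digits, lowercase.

Key decimal bytes [189, 62, 40, 186] = bd 3e 28 ba is 4 bytes ≤ B = 6; zero-pad to 6 bytes: K' = bd 3e 28 ba 00 00.
XOR each byte with 0x36: bd⊕36=8b, 3e⊕36=08, 28⊕36=1e, ba⊕36=8c, 00⊕36=36, 00⊕36=36.

8b081e8c3636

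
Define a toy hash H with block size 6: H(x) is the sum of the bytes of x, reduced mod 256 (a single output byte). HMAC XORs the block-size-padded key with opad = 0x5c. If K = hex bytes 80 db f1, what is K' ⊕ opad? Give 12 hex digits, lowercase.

dc87ad5c5c5c

Key hex bytes 80 db f1 is 3 bytes ≤ B = 6; zero-pad to 6 bytes: K' = 80 db f1 00 00 00.
XOR each byte with 0x5c: 80⊕5c=dc, db⊕5c=87, f1⊕5c=ad, 00⊕5c=5c, 00⊕5c=5c, 00⊕5c=5c.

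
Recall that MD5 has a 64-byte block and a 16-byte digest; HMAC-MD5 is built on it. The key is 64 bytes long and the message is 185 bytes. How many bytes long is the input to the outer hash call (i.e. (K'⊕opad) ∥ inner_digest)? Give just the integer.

80

Key is 64 ≤ 64 bytes, zero-padded: |K'| = 64.
Outer input = (K'⊕opad) ∥ H(inner) → 64 + 16 = 80 bytes.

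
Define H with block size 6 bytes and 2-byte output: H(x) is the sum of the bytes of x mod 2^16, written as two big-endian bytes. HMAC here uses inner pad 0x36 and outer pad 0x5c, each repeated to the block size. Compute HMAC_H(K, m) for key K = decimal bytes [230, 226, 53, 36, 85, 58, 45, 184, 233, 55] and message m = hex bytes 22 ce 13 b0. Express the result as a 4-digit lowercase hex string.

02f4

Key decimal bytes [230, 226, 53, 36, 85, 58, 45, 184, 233, 55] = e6 e2 35 24 55 3a 2d b8 e9 37 is 10 bytes > B = 6, so hash it first: H(key) = 04 b5, then zero-pad to 6 bytes: K' = 04 b5 00 00 00 00.
K' ⊕ ipad = 32 83 36 36 36 36.  K' ⊕ opad = 58 e9 5c 5c 5c 5c.
Inner input = (K'⊕ipad) ∥ m = 32 83 36 36 36 36 ∥ 22 ce 13 b0.
Inner hash: sum = 50+131+54+54+54+54+34+206+19+176 = 832 → 03 40.
Outer input = (K'⊕opad) ∥ inner = 58 e9 5c 5c 5c 5c ∥ 03 40.
Outer hash (tag): sum = 88+233+92+92+92+92+3+64 = 756 → 02 f4.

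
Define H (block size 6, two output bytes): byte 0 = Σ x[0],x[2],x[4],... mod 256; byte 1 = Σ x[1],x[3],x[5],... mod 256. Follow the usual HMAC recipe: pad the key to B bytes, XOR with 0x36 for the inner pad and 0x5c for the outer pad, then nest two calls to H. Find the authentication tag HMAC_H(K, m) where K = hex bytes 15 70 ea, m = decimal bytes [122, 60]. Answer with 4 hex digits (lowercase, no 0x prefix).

0ad2

Key hex bytes 15 70 ea is 3 bytes ≤ B = 6; zero-pad to 6 bytes: K' = 15 70 ea 00 00 00.
K' ⊕ ipad = 23 46 dc 36 36 36.  K' ⊕ opad = 49 2c b6 5c 5c 5c.
Inner input = (K'⊕ipad) ∥ m = 23 46 dc 36 36 36 ∥ 7a 3c.
Inner hash: even-index sum = 431 mod 256 = 175; odd-index sum = 238 mod 256 = 238 → af ee.
Outer input = (K'⊕opad) ∥ inner = 49 2c b6 5c 5c 5c ∥ af ee.
Outer hash (tag): even-index sum = 522 mod 256 = 10; odd-index sum = 466 mod 256 = 210 → 0a d2.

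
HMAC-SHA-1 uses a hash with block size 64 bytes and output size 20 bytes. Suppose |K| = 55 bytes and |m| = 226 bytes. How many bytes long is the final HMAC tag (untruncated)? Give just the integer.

20

The tag is one SHA-1 digest: 20 bytes.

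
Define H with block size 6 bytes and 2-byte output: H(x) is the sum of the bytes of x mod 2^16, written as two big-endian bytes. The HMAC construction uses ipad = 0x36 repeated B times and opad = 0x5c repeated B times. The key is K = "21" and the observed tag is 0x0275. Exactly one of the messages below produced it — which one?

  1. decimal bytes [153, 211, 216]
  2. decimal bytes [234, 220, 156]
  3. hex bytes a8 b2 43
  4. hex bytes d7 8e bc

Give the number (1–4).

1

Key "21" = 32 31 is 2 bytes ≤ B = 6; zero-pad to 6 bytes: K' = 32 31 00 00 00 00.
K' ⊕ ipad = 04 07 36 36 36 36; K' ⊕ opad = 6e 6d 5c 5c 5c 5c.
m1: inner = H(04 07 36 36 36 36 99 d3 d8) = 03 27; tag = H(6e 6d 5c 5c 5c 5c 03 27) = 0275 ← matches
m2: inner = H(04 07 36 36 36 36 ea dc 9c) = 03 45; tag = H(6e 6d 5c 5c 5c 5c 03 45) = 0293
m3: inner = H(04 07 36 36 36 36 a8 b2 43) = 02 80; tag = H(6e 6d 5c 5c 5c 5c 02 80) = 02cd
m4: inner = H(04 07 36 36 36 36 d7 8e bc) = 03 04; tag = H(6e 6d 5c 5c 5c 5c 03 04) = 0252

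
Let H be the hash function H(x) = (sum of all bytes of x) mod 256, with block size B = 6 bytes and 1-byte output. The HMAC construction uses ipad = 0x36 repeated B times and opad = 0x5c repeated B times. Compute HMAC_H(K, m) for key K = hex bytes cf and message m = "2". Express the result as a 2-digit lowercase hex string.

98

Key hex bytes cf is 1 byte ≤ B = 6; zero-pad to 6 bytes: K' = cf 00 00 00 00 00.
K' ⊕ ipad = f9 36 36 36 36 36.  K' ⊕ opad = 93 5c 5c 5c 5c 5c.
Inner input = (K'⊕ipad) ∥ m = f9 36 36 36 36 36 ∥ 32.
Inner hash: sum = 249+54+54+54+54+54+50 = 569; mod 256 = 57 → 39.
Outer input = (K'⊕opad) ∥ inner = 93 5c 5c 5c 5c 5c ∥ 39.
Outer hash (tag): sum = 147+92+92+92+92+92+57 = 664; mod 256 = 152 → 98.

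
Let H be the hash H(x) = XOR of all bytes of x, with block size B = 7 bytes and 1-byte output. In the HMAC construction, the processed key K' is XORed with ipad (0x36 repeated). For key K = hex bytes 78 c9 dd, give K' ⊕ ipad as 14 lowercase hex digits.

4effeb36363636

Key hex bytes 78 c9 dd is 3 bytes ≤ B = 7; zero-pad to 7 bytes: K' = 78 c9 dd 00 00 00 00.
XOR each byte with 0x36: 78⊕36=4e, c9⊕36=ff, dd⊕36=eb, 00⊕36=36, 00⊕36=36, 00⊕36=36, 00⊕36=36.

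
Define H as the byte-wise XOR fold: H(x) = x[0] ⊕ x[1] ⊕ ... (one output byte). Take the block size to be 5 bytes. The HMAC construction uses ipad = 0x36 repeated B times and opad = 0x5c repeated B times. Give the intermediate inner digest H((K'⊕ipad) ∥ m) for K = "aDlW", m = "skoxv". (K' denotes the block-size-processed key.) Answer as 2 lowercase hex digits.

Key "aDlW" = 61 44 6c 57 is 4 bytes ≤ B = 5; zero-pad to 5 bytes: K' = 61 44 6c 57 00.
K' ⊕ ipad = 57 72 5a 61 36.
Inner input = 57 72 5a 61 36 ∥ 73 6b 6f 78 76.
Inner hash: XOR 57⊕72⊕5a⊕61⊕36⊕73⊕6b⊕6f⊕78⊕76 = 51.

51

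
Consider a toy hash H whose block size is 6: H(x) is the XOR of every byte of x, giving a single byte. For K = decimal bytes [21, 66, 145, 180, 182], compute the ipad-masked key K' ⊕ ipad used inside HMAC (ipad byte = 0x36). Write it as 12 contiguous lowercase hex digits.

Key decimal bytes [21, 66, 145, 180, 182] = 15 42 91 b4 b6 is 5 bytes ≤ B = 6; zero-pad to 6 bytes: K' = 15 42 91 b4 b6 00.
XOR each byte with 0x36: 15⊕36=23, 42⊕36=74, 91⊕36=a7, b4⊕36=82, b6⊕36=80, 00⊕36=36.

2374a7828036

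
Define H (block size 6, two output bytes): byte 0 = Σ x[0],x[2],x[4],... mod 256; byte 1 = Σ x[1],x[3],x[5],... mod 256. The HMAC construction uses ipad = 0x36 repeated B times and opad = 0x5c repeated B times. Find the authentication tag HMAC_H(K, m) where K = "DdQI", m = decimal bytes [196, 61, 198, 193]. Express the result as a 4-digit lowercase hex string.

Key "DdQI" = 44 64 51 49 is 4 bytes ≤ B = 6; zero-pad to 6 bytes: K' = 44 64 51 49 00 00.
K' ⊕ ipad = 72 52 67 7f 36 36.  K' ⊕ opad = 18 38 0d 15 5c 5c.
Inner input = (K'⊕ipad) ∥ m = 72 52 67 7f 36 36 ∥ c4 3d c6 c1.
Inner hash: even-index sum = 665 mod 256 = 153; odd-index sum = 517 mod 256 = 5 → 99 05.
Outer input = (K'⊕opad) ∥ inner = 18 38 0d 15 5c 5c ∥ 99 05.
Outer hash (tag): even-index sum = 282 mod 256 = 26; odd-index sum = 174 mod 256 = 174 → 1a ae.

1aae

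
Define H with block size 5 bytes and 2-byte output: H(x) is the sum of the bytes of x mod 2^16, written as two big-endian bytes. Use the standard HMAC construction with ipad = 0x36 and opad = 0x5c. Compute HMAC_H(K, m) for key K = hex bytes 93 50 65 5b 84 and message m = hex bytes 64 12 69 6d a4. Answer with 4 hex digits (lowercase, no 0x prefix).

0264

Key hex bytes 93 50 65 5b 84 is exactly B = 5 bytes: K' = 93 50 65 5b 84.
K' ⊕ ipad = a5 66 53 6d b2.  K' ⊕ opad = cf 0c 39 07 d8.
Inner input = (K'⊕ipad) ∥ m = a5 66 53 6d b2 ∥ 64 12 69 6d a4.
Inner hash: sum = 165+102+83+109+178+100+18+105+109+164 = 1133 → 04 6d.
Outer input = (K'⊕opad) ∥ inner = cf 0c 39 07 d8 ∥ 04 6d.
Outer hash (tag): sum = 207+12+57+7+216+4+109 = 612 → 02 64.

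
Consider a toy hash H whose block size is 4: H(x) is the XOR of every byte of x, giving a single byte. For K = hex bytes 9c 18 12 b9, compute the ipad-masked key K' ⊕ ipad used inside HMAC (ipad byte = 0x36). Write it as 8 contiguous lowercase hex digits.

aa2e248f

Key hex bytes 9c 18 12 b9 is exactly B = 4 bytes: K' = 9c 18 12 b9.
XOR each byte with 0x36: 9c⊕36=aa, 18⊕36=2e, 12⊕36=24, b9⊕36=8f.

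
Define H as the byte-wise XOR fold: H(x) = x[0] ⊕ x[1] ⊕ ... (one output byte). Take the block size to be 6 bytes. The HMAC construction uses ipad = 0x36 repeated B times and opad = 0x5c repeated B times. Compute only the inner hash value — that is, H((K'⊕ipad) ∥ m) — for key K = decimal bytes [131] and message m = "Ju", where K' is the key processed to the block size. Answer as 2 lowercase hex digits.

Key decimal bytes [131] = 83 is 1 byte ≤ B = 6; zero-pad to 6 bytes: K' = 83 00 00 00 00 00.
K' ⊕ ipad = b5 36 36 36 36 36.
Inner input = b5 36 36 36 36 36 ∥ 4a 75.
Inner hash: XOR b5⊕36⊕36⊕36⊕36⊕36⊕4a⊕75 = bc.

bc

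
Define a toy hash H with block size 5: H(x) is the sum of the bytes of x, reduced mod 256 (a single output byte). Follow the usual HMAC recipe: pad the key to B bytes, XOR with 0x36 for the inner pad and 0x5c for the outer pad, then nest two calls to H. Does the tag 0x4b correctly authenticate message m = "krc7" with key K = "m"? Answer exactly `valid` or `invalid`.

valid

Key "m" = 6d is 1 byte ≤ B = 5; zero-pad to 5 bytes: K' = 6d 00 00 00 00.
K' ⊕ ipad = 5b 36 36 36 36; K' ⊕ opad = 31 5c 5c 5c 5c.
Inner hash: sum = 91+54+54+54+54+107+114+99+55 = 682; mod 256 = 170 → aa.
Outer hash (recomputed tag): sum = 49+92+92+92+92+170 = 587; mod 256 = 75 → 4b.
Recomputed tag = 4b; claimed = 4b → match.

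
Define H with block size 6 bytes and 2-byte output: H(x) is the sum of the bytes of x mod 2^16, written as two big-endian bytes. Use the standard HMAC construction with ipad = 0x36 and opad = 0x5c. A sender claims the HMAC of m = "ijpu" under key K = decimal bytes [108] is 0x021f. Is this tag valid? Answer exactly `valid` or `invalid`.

valid

Key decimal bytes [108] = 6c is 1 byte ≤ B = 6; zero-pad to 6 bytes: K' = 6c 00 00 00 00 00.
K' ⊕ ipad = 5a 36 36 36 36 36; K' ⊕ opad = 30 5c 5c 5c 5c 5c.
Inner hash: sum = 90+54+54+54+54+54+105+106+112+117 = 800 → 03 20.
Outer hash (recomputed tag): sum = 48+92+92+92+92+92+3+32 = 543 → 02 1f.
Recomputed tag = 021f; claimed = 021f → match.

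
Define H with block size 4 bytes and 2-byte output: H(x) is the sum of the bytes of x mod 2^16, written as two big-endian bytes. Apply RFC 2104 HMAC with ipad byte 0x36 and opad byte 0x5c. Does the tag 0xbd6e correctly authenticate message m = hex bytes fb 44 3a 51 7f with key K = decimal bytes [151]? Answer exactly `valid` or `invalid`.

Key decimal bytes [151] = 97 is 1 byte ≤ B = 4; zero-pad to 4 bytes: K' = 97 00 00 00.
K' ⊕ ipad = a1 36 36 36; K' ⊕ opad = cb 5c 5c 5c.
Inner hash: sum = 161+54+54+54+251+68+58+81+127 = 908 → 03 8c.
Outer hash (recomputed tag): sum = 203+92+92+92+3+140 = 622 → 02 6e.
Recomputed tag = 026e; claimed = bd6e → mismatch.

invalid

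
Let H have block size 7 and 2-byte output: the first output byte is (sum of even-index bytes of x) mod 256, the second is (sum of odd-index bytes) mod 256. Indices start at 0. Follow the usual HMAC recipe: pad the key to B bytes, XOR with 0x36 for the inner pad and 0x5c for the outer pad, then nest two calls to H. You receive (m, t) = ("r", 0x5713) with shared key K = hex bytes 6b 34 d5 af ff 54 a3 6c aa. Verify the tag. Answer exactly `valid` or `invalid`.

valid

Key hex bytes 6b 34 d5 af ff 54 a3 6c aa is 9 bytes > B = 7, so hash it first: H(key) = 8c a3, then zero-pad to 7 bytes: K' = 8c a3 00 00 00 00 00.
K' ⊕ ipad = ba 95 36 36 36 36 36; K' ⊕ opad = d0 ff 5c 5c 5c 5c 5c.
Inner hash: even-index sum = 348 mod 256 = 92; odd-index sum = 371 mod 256 = 115 → 5c 73.
Outer hash (recomputed tag): even-index sum = 599 mod 256 = 87; odd-index sum = 531 mod 256 = 19 → 57 13.
Recomputed tag = 5713; claimed = 5713 → match.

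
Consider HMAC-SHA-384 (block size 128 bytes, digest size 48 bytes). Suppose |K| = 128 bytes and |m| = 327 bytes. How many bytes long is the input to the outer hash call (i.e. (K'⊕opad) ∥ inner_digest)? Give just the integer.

Key is 128 ≤ 128 bytes, zero-padded: |K'| = 128.
Outer input = (K'⊕opad) ∥ H(inner) → 128 + 48 = 176 bytes.

176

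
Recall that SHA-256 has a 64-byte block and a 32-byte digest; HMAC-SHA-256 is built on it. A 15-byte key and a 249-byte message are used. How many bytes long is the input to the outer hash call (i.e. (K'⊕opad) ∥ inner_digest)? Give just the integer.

96

Key is 15 ≤ 64 bytes, zero-padded: |K'| = 64.
Outer input = (K'⊕opad) ∥ H(inner) → 64 + 32 = 96 bytes.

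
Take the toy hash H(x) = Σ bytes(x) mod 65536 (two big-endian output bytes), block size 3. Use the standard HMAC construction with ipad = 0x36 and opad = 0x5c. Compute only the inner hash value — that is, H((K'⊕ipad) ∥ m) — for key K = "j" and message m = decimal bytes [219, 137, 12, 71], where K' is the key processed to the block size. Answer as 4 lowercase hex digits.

027f

Key "j" = 6a is 1 byte ≤ B = 3; zero-pad to 3 bytes: K' = 6a 00 00.
K' ⊕ ipad = 5c 36 36.
Inner input = 5c 36 36 ∥ db 89 0c 47.
Inner hash: sum = 92+54+54+219+137+12+71 = 639 → 02 7f.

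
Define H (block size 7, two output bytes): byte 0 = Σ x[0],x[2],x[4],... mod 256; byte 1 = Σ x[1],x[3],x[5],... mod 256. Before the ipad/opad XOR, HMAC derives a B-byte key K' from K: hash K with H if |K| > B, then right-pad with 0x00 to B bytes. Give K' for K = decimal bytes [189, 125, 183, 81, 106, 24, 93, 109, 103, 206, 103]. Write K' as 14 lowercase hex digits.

09210000000000

|K| = 11 > B = 7, so first hash the key.
H(K): even-index sum = 777 mod 256 = 9; odd-index sum = 545 mod 256 = 33 → 09 21.
Zero-pad H(K) = 09 21 to 7 bytes: K' = 09 21 00 00 00 00 00.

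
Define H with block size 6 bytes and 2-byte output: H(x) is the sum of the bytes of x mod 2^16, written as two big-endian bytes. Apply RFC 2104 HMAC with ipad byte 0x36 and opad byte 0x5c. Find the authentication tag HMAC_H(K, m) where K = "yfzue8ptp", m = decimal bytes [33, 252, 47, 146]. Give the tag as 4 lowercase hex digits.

Key "yfzue8ptp" = 79 66 7a 75 65 38 70 74 70 is 9 bytes > B = 6, so hash it first: H(key) = 03 bf, then zero-pad to 6 bytes: K' = 03 bf 00 00 00 00.
K' ⊕ ipad = 35 89 36 36 36 36.  K' ⊕ opad = 5f e3 5c 5c 5c 5c.
Inner input = (K'⊕ipad) ∥ m = 35 89 36 36 36 36 ∥ 21 fc 2f 92.
Inner hash: sum = 53+137+54+54+54+54+33+252+47+146 = 884 → 03 74.
Outer input = (K'⊕opad) ∥ inner = 5f e3 5c 5c 5c 5c ∥ 03 74.
Outer hash (tag): sum = 95+227+92+92+92+92+3+116 = 809 → 03 29.

0329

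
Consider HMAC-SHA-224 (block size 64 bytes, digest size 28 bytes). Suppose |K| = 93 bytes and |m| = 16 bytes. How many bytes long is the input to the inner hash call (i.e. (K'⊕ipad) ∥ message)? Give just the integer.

Key is 93 > 64 bytes, so it is hashed to 28 bytes then zero-padded to 64: |K'| = 64.
Inner input = (K'⊕ipad) ∥ m → 64 + 16 = 80 bytes.

80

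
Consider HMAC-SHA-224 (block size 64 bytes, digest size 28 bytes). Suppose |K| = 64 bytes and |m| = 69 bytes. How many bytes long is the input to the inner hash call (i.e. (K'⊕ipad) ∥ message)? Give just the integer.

Key is 64 ≤ 64 bytes, zero-padded: |K'| = 64.
Inner input = (K'⊕ipad) ∥ m → 64 + 69 = 133 bytes.

133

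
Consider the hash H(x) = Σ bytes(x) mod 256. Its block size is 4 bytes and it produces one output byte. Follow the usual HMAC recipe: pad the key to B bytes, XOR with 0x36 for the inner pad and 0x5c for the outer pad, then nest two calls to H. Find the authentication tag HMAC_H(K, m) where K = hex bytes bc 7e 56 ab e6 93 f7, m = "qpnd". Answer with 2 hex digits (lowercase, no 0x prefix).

Key hex bytes bc 7e 56 ab e6 93 f7 is 7 bytes > B = 4, so hash it first: H(key) = ab, then zero-pad to 4 bytes: K' = ab 00 00 00.
K' ⊕ ipad = 9d 36 36 36.  K' ⊕ opad = f7 5c 5c 5c.
Inner input = (K'⊕ipad) ∥ m = 9d 36 36 36 ∥ 71 70 6e 64.
Inner hash: sum = 157+54+54+54+113+112+110+100 = 754; mod 256 = 242 → f2.
Outer input = (K'⊕opad) ∥ inner = f7 5c 5c 5c ∥ f2.
Outer hash (tag): sum = 247+92+92+92+242 = 765; mod 256 = 253 → fd.

fd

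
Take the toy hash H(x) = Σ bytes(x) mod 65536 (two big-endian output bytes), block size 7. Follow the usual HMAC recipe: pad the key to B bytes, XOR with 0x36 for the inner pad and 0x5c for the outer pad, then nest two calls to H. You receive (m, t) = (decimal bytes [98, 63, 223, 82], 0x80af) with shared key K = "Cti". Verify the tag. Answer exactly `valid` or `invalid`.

invalid

Key "Cti" = 43 74 69 is 3 bytes ≤ B = 7; zero-pad to 7 bytes: K' = 43 74 69 00 00 00 00.
K' ⊕ ipad = 75 42 5f 36 36 36 36; K' ⊕ opad = 1f 28 35 5c 5c 5c 5c.
Inner hash: sum = 117+66+95+54+54+54+54+98+63+223+82 = 960 → 03 c0.
Outer hash (recomputed tag): sum = 31+40+53+92+92+92+92+3+192 = 687 → 02 af.
Recomputed tag = 02af; claimed = 80af → mismatch.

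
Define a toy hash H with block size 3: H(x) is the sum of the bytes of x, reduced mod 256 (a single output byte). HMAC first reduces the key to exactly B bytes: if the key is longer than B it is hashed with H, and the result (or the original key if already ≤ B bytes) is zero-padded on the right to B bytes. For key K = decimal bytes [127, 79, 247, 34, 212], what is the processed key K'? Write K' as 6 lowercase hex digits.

|K| = 5 > B = 3, so first hash the key.
H(K): sum = 127+79+247+34+212 = 699; mod 256 = 187 → bb.
Zero-pad H(K) = bb to 3 bytes: K' = bb 00 00.

bb0000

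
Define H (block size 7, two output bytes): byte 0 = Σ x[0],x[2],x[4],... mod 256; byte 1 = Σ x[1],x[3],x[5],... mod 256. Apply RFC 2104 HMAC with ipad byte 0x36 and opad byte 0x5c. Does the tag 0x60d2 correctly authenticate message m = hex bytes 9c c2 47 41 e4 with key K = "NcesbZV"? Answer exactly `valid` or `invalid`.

Key "NcesbZV" = 4e 63 65 73 62 5a 56 is exactly B = 7 bytes: K' = 4e 63 65 73 62 5a 56.
K' ⊕ ipad = 78 55 53 45 54 6c 60; K' ⊕ opad = 12 3f 39 2f 3e 06 0a.
Inner hash: even-index sum = 642 mod 256 = 130; odd-index sum = 717 mod 256 = 205 → 82 cd.
Outer hash (recomputed tag): even-index sum = 352 mod 256 = 96; odd-index sum = 246 mod 256 = 246 → 60 f6.
Recomputed tag = 60f6; claimed = 60d2 → mismatch.

invalid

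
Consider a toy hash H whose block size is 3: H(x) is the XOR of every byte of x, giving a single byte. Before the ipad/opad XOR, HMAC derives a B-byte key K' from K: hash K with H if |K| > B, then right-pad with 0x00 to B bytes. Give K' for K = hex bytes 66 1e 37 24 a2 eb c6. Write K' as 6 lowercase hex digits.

|K| = 7 > B = 3, so first hash the key.
H(K): XOR 66⊕1e⊕37⊕24⊕a2⊕eb⊕c6 = e4.
Zero-pad H(K) = e4 to 3 bytes: K' = e4 00 00.

e40000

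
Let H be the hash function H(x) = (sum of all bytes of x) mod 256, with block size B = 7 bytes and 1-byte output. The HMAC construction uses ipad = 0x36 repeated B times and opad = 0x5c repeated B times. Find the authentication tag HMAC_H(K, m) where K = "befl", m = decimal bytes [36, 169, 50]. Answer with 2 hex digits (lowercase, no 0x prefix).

Key "befl" = 62 65 66 6c is 4 bytes ≤ B = 7; zero-pad to 7 bytes: K' = 62 65 66 6c 00 00 00.
K' ⊕ ipad = 54 53 50 5a 36 36 36.  K' ⊕ opad = 3e 39 3a 30 5c 5c 5c.
Inner input = (K'⊕ipad) ∥ m = 54 53 50 5a 36 36 36 ∥ 24 a9 32.
Inner hash: sum = 84+83+80+90+54+54+54+36+169+50 = 754; mod 256 = 242 → f2.
Outer input = (K'⊕opad) ∥ inner = 3e 39 3a 30 5c 5c 5c ∥ f2.
Outer hash (tag): sum = 62+57+58+48+92+92+92+242 = 743; mod 256 = 231 → e7.

e7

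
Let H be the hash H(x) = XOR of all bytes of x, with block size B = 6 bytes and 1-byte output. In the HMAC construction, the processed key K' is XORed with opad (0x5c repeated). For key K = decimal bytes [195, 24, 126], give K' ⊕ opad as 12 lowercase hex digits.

9f44225c5c5c

Key decimal bytes [195, 24, 126] = c3 18 7e is 3 bytes ≤ B = 6; zero-pad to 6 bytes: K' = c3 18 7e 00 00 00.
XOR each byte with 0x5c: c3⊕5c=9f, 18⊕5c=44, 7e⊕5c=22, 00⊕5c=5c, 00⊕5c=5c, 00⊕5c=5c.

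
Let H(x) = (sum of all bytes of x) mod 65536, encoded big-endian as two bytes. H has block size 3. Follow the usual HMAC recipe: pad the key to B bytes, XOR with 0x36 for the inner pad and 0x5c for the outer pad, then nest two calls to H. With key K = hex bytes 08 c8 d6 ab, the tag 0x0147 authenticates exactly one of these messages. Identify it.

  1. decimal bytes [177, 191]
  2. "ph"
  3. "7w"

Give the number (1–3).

3

Key hex bytes 08 c8 d6 ab is 4 bytes > B = 3, so hash it first: H(key) = 02 51, then zero-pad to 3 bytes: K' = 02 51 00.
K' ⊕ ipad = 34 67 36; K' ⊕ opad = 5e 0d 5c.
m1: inner = H(34 67 36 b1 bf) = 02 41; tag = H(5e 0d 5c 02 41) = 010a
m2: inner = H(34 67 36 70 68) = 01 a9; tag = H(5e 0d 5c 01 a9) = 0171
m3: inner = H(34 67 36 37 77) = 01 7f; tag = H(5e 0d 5c 01 7f) = 0147 ← matches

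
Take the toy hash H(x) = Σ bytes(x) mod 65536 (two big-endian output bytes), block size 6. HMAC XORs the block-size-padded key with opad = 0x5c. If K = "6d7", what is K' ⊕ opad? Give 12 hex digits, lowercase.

Key "6d7" = 36 64 37 is 3 bytes ≤ B = 6; zero-pad to 6 bytes: K' = 36 64 37 00 00 00.
XOR each byte with 0x5c: 36⊕5c=6a, 64⊕5c=38, 37⊕5c=6b, 00⊕5c=5c, 00⊕5c=5c, 00⊕5c=5c.

6a386b5c5c5c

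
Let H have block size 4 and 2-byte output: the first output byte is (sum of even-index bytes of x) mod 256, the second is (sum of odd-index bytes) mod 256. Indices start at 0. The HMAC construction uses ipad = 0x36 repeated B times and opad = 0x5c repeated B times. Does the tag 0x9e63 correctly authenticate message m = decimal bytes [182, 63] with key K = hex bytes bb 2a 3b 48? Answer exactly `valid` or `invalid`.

valid

Key hex bytes bb 2a 3b 48 is exactly B = 4 bytes: K' = bb 2a 3b 48.
K' ⊕ ipad = 8d 1c 0d 7e; K' ⊕ opad = e7 76 67 14.
Inner hash: even-index sum = 336 mod 256 = 80; odd-index sum = 217 mod 256 = 217 → 50 d9.
Outer hash (recomputed tag): even-index sum = 414 mod 256 = 158; odd-index sum = 355 mod 256 = 99 → 9e 63.
Recomputed tag = 9e63; claimed = 9e63 → match.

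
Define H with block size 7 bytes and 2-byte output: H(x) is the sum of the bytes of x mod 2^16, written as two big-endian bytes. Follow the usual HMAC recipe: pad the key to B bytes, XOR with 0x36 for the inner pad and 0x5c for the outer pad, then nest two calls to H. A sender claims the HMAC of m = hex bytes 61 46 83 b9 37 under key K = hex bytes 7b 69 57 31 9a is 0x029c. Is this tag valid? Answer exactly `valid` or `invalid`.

Key hex bytes 7b 69 57 31 9a is 5 bytes ≤ B = 7; zero-pad to 7 bytes: K' = 7b 69 57 31 9a 00 00.
K' ⊕ ipad = 4d 5f 61 07 ac 36 36; K' ⊕ opad = 27 35 0b 6d c6 5c 5c.
Inner hash: sum = 77+95+97+7+172+54+54+97+70+131+185+55 = 1094 → 04 46.
Outer hash (recomputed tag): sum = 39+53+11+109+198+92+92+4+70 = 668 → 02 9c.
Recomputed tag = 029c; claimed = 029c → match.

valid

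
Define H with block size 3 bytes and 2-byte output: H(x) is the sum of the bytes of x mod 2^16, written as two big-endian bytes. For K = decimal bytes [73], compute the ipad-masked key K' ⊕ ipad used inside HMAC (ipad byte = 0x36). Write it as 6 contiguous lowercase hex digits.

Key decimal bytes [73] = 49 is 1 byte ≤ B = 3; zero-pad to 3 bytes: K' = 49 00 00.
XOR each byte with 0x36: 49⊕36=7f, 00⊕36=36, 00⊕36=36.

7f3636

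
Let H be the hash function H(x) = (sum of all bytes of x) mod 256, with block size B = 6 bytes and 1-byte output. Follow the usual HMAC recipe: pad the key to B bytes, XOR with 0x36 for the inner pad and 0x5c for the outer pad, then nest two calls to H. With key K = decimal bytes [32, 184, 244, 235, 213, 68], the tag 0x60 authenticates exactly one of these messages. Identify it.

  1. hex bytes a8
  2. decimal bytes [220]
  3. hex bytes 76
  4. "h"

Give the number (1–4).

4

Key decimal bytes [32, 184, 244, 235, 213, 68] = 20 b8 f4 eb d5 44 is exactly B = 6 bytes: K' = 20 b8 f4 eb d5 44.
K' ⊕ ipad = 16 8e c2 dd e3 72; K' ⊕ opad = 7c e4 a8 b7 89 18.
m1: inner = H(16 8e c2 dd e3 72 a8) = 40; tag = H(7c e4 a8 b7 89 18 40) = a0
m2: inner = H(16 8e c2 dd e3 72 dc) = 74; tag = H(7c e4 a8 b7 89 18 74) = d4
m3: inner = H(16 8e c2 dd e3 72 76) = 0e; tag = H(7c e4 a8 b7 89 18 0e) = 6e
m4: inner = H(16 8e c2 dd e3 72 68) = 00; tag = H(7c e4 a8 b7 89 18 00) = 60 ← matches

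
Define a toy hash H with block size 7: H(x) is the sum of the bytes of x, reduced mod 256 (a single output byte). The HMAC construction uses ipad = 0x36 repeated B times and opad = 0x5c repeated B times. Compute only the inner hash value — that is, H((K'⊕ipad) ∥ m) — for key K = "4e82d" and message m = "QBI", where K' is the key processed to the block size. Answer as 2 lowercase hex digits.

Key "4e82d" = 34 65 38 32 64 is 5 bytes ≤ B = 7; zero-pad to 7 bytes: K' = 34 65 38 32 64 00 00.
K' ⊕ ipad = 02 53 0e 04 52 36 36.
Inner input = 02 53 0e 04 52 36 36 ∥ 51 42 49.
Inner hash: sum = 2+83+14+4+82+54+54+81+66+73 = 513; mod 256 = 1 → 01.

01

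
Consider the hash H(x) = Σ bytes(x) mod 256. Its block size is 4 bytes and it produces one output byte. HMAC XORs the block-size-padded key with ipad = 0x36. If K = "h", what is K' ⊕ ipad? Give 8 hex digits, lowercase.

5e363636

Key "h" = 68 is 1 byte ≤ B = 4; zero-pad to 4 bytes: K' = 68 00 00 00.
XOR each byte with 0x36: 68⊕36=5e, 00⊕36=36, 00⊕36=36, 00⊕36=36.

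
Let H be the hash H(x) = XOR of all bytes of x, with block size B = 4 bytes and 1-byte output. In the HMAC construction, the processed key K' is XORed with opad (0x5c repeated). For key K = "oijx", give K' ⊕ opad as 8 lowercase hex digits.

33353624

Key "oijx" = 6f 69 6a 78 is exactly B = 4 bytes: K' = 6f 69 6a 78.
XOR each byte with 0x5c: 6f⊕5c=33, 69⊕5c=35, 6a⊕5c=36, 78⊕5c=24.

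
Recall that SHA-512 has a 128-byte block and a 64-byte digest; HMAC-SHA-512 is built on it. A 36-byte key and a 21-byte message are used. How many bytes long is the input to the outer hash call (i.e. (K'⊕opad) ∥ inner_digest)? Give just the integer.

192

Key is 36 ≤ 128 bytes, zero-padded: |K'| = 128.
Outer input = (K'⊕opad) ∥ H(inner) → 128 + 64 = 192 bytes.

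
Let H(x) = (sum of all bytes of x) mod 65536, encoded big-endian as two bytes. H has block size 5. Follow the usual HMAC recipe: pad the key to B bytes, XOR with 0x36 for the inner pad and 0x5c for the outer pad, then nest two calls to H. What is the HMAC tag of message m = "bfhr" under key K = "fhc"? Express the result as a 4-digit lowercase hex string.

Key "fhc" = 66 68 63 is 3 bytes ≤ B = 5; zero-pad to 5 bytes: K' = 66 68 63 00 00.
K' ⊕ ipad = 50 5e 55 36 36.  K' ⊕ opad = 3a 34 3f 5c 5c.
Inner input = (K'⊕ipad) ∥ m = 50 5e 55 36 36 ∥ 62 66 68 72.
Inner hash: sum = 80+94+85+54+54+98+102+104+114 = 785 → 03 11.
Outer input = (K'⊕opad) ∥ inner = 3a 34 3f 5c 5c ∥ 03 11.
Outer hash (tag): sum = 58+52+63+92+92+3+17 = 377 → 01 79.

0179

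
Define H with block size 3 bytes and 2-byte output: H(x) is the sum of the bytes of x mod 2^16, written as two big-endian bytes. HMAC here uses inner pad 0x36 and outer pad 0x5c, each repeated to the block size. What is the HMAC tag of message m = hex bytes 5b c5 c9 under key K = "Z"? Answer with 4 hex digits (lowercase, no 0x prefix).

0181

Key "Z" = 5a is 1 byte ≤ B = 3; zero-pad to 3 bytes: K' = 5a 00 00.
K' ⊕ ipad = 6c 36 36.  K' ⊕ opad = 06 5c 5c.
Inner input = (K'⊕ipad) ∥ m = 6c 36 36 ∥ 5b c5 c9.
Inner hash: sum = 108+54+54+91+197+201 = 705 → 02 c1.
Outer input = (K'⊕opad) ∥ inner = 06 5c 5c ∥ 02 c1.
Outer hash (tag): sum = 6+92+92+2+193 = 385 → 01 81.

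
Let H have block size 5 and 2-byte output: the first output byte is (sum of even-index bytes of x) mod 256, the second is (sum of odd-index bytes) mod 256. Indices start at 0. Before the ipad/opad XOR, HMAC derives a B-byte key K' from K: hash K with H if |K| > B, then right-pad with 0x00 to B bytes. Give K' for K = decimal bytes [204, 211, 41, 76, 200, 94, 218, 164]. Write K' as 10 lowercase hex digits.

|K| = 8 > B = 5, so first hash the key.
H(K): even-index sum = 663 mod 256 = 151; odd-index sum = 545 mod 256 = 33 → 97 21.
Zero-pad H(K) = 97 21 to 5 bytes: K' = 97 21 00 00 00.

9721000000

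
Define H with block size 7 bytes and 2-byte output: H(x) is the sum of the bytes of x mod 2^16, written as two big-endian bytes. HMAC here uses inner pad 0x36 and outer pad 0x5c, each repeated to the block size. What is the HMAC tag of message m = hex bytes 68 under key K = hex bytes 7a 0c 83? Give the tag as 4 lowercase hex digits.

0342

Key hex bytes 7a 0c 83 is 3 bytes ≤ B = 7; zero-pad to 7 bytes: K' = 7a 0c 83 00 00 00 00.
K' ⊕ ipad = 4c 3a b5 36 36 36 36.  K' ⊕ opad = 26 50 df 5c 5c 5c 5c.
Inner input = (K'⊕ipad) ∥ m = 4c 3a b5 36 36 36 36 ∥ 68.
Inner hash: sum = 76+58+181+54+54+54+54+104 = 635 → 02 7b.
Outer input = (K'⊕opad) ∥ inner = 26 50 df 5c 5c 5c 5c ∥ 02 7b.
Outer hash (tag): sum = 38+80+223+92+92+92+92+2+123 = 834 → 03 42.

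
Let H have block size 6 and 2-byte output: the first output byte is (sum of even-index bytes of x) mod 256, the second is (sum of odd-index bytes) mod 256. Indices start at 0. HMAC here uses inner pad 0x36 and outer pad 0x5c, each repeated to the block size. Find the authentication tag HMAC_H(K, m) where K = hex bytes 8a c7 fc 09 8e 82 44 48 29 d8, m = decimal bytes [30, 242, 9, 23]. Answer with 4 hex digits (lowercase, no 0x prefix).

Key hex bytes 8a c7 fc 09 8e 82 44 48 29 d8 is 10 bytes > B = 6, so hash it first: H(key) = 81 72, then zero-pad to 6 bytes: K' = 81 72 00 00 00 00.
K' ⊕ ipad = b7 44 36 36 36 36.  K' ⊕ opad = dd 2e 5c 5c 5c 5c.
Inner input = (K'⊕ipad) ∥ m = b7 44 36 36 36 36 ∥ 1e f2 09 17.
Inner hash: even-index sum = 330 mod 256 = 74; odd-index sum = 441 mod 256 = 185 → 4a b9.
Outer input = (K'⊕opad) ∥ inner = dd 2e 5c 5c 5c 5c ∥ 4a b9.
Outer hash (tag): even-index sum = 479 mod 256 = 223; odd-index sum = 415 mod 256 = 159 → df 9f.

df9f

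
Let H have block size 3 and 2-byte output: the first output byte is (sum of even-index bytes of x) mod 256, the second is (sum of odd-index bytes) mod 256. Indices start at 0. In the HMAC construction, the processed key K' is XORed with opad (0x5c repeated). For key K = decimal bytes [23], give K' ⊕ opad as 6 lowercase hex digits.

4b5c5c

Key decimal bytes [23] = 17 is 1 byte ≤ B = 3; zero-pad to 3 bytes: K' = 17 00 00.
XOR each byte with 0x5c: 17⊕5c=4b, 00⊕5c=5c, 00⊕5c=5c.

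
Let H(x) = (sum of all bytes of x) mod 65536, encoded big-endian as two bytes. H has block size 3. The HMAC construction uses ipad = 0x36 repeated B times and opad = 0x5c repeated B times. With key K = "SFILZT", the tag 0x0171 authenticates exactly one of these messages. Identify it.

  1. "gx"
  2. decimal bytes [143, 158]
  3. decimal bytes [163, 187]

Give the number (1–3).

1

Key "SFILZT" = 53 46 49 4c 5a 54 is 6 bytes > B = 3, so hash it first: H(key) = 01 dc, then zero-pad to 3 bytes: K' = 01 dc 00.
K' ⊕ ipad = 37 ea 36; K' ⊕ opad = 5d 80 5c.
m1: inner = H(37 ea 36 67 78) = 02 36; tag = H(5d 80 5c 02 36) = 0171 ← matches
m2: inner = H(37 ea 36 8f 9e) = 02 84; tag = H(5d 80 5c 02 84) = 01bf
m3: inner = H(37 ea 36 a3 bb) = 02 b5; tag = H(5d 80 5c 02 b5) = 01f0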